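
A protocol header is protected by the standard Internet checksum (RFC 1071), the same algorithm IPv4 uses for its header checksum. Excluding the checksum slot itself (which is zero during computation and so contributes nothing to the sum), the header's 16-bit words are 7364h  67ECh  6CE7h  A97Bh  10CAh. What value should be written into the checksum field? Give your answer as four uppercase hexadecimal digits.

One's-complement addition (fold any carry out of bit 15 back into bit 0):
  0x7364 + 0x67EC = 0x0DB50
  0xDB50 + 0x6CE7 = 0x14837 → wrap carry → 0x4838
  0x4838 + 0xA97B = 0x0F1B3
  0xF1B3 + 0x10CA = 0x1027D → wrap carry → 0x027E
One's-complement sum = 0x027E.
Checksum = ~0x027E & 0xFFFF = 0xFD81.

FD81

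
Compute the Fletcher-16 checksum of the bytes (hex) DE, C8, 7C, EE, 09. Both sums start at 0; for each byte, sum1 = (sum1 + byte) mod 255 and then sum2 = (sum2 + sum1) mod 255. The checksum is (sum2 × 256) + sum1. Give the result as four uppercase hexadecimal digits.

D91C

Running sums (mod 255):
  after byte 0 (DE): sum1=222, sum2=222
  after byte 1 (C8): sum1=167, sum2=134
  after byte 2 (7C): sum1=36, sum2=170
  after byte 3 (EE): sum1=19, sum2=189
  after byte 4 (09): sum1=28, sum2=217
Checksum = sum2·256 + sum1 = 217·256 + 28 = 55580 = 0xD91C.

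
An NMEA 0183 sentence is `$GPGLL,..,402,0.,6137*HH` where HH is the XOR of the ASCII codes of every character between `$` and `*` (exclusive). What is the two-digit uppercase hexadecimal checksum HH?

7B

XOR the ASCII codes of the payload characters:
  'G' = 0x47 → acc = 0x47
  'P' = 0x50 → acc = 0x17
  'G' = 0x47 → acc = 0x50
  'L' = 0x4C → acc = 0x1C
  'L' = 0x4C → acc = 0x50
  ',' = 0x2C → acc = 0x7C
  '.' = 0x2E → acc = 0x52
  '.' = 0x2E → acc = 0x7C
  ',' = 0x2C → acc = 0x50
  '4' = 0x34 → acc = 0x64
  '0' = 0x30 → acc = 0x54
  '2' = 0x32 → acc = 0x66
  ',' = 0x2C → acc = 0x4A
  '0' = 0x30 → acc = 0x7A
  '.' = 0x2E → acc = 0x54
  ',' = 0x2C → acc = 0x78
  '6' = 0x36 → acc = 0x4E
  '1' = 0x31 → acc = 0x7F
  '3' = 0x33 → acc = 0x4C
  '7' = 0x37 → acc = 0x7B
Checksum = 0x7B.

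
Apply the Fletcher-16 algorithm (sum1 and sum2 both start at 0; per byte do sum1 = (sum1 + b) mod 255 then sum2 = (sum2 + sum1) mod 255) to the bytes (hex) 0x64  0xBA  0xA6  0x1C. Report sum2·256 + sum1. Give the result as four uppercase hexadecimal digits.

Running sums (mod 255):
  after byte 0 (0x64): sum1=100, sum2=100
  after byte 1 (0xBA): sum1=31, sum2=131
  after byte 2 (0xA6): sum1=197, sum2=73
  after byte 3 (0x1C): sum1=225, sum2=43
Checksum = sum2·256 + sum1 = 43·256 + 225 = 11233 = 0x2BE1.

2BE1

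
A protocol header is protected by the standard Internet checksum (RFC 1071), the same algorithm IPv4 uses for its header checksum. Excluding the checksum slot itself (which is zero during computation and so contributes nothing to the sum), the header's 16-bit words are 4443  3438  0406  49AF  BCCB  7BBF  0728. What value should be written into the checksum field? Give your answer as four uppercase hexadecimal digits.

One's-complement addition (fold any carry out of bit 15 back into bit 0):
  0x4443 + 0x3438 = 0x0787B
  0x787B + 0x0406 = 0x07C81
  0x7C81 + 0x49AF = 0x0C630
  0xC630 + 0xBCCB = 0x182FB → wrap carry → 0x82FC
  0x82FC + 0x7BBF = 0x0FEBB
  0xFEBB + 0x0728 = 0x105E3 → wrap carry → 0x05E4
One's-complement sum = 0x05E4.
Checksum = ~0x05E4 & 0xFFFF = 0xFA1B.

FA1B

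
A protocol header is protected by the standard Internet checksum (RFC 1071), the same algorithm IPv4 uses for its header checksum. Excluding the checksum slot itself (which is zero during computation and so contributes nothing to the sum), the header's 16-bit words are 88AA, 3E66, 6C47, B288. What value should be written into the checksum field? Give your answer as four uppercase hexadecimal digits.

1A1F

One's-complement addition (fold any carry out of bit 15 back into bit 0):
  0x88AA + 0x3E66 = 0x0C710
  0xC710 + 0x6C47 = 0x13357 → wrap carry → 0x3358
  0x3358 + 0xB288 = 0x0E5E0
One's-complement sum = 0xE5E0.
Checksum = ~0xE5E0 & 0xFFFF = 0x1A1F.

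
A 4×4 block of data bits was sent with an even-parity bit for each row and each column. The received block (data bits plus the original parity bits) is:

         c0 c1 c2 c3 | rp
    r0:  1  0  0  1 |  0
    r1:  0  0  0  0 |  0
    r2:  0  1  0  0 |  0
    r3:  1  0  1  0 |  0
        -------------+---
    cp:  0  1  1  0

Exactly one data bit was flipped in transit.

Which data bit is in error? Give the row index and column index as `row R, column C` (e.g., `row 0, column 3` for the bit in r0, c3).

row 2, column 3

Recompute each row's even parity and compare to rp:
  r0: data parity 0, sent rp 0 → ok
  r1: data parity 0, sent rp 0 → ok
  r2: data parity 1, sent rp 0 → mismatch
  r3: data parity 0, sent rp 0 → ok
Recompute each column's even parity and compare to cp:
  c0: data parity 0, sent cp 0 → ok
  c1: data parity 1, sent cp 1 → ok
  c2: data parity 1, sent cp 1 → ok
  c3: data parity 1, sent cp 0 → mismatch
Exactly one row (r2) and one column (c3) fail → the flipped bit is at their intersection.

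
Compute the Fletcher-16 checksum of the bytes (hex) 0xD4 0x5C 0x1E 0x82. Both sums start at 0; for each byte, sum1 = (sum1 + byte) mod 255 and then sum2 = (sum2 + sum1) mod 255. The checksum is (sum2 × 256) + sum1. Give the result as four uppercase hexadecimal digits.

27D1

Running sums (mod 255):
  after byte 0 (0xD4): sum1=212, sum2=212
  after byte 1 (0x5C): sum1=49, sum2=6
  after byte 2 (0x1E): sum1=79, sum2=85
  after byte 3 (0x82): sum1=209, sum2=39
Checksum = sum2·256 + sum1 = 39·256 + 209 = 10193 = 0x27D1.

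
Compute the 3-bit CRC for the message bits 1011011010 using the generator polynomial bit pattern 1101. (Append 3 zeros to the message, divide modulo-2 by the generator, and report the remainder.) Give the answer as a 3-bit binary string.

010

Append 3 zeros: 1011011010000. Divide by 1101 (XOR where the leading bit is 1):
  pos 0: 1011 XOR 1101 = 0110
  pos 1: 1100 XOR 1101 = 0001
  pos 4: 1110 XOR 1101 = 0011
  pos 6: 1110 XOR 1101 = 0011
  pos 8: 1100 XOR 1101 = 0001
Remainder (last 3 bits) = 010. This is the CRC / FCS.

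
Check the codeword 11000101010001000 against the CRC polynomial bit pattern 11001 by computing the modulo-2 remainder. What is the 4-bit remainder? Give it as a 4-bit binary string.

0100

Modulo-2 division of 11000101010001000 by 11001:
  pos 0: 11000 XOR 11001 = 00001
  pos 4: 11010 XOR 11001 = 00011
  pos 7: 11100 XOR 11001 = 00101
  pos 9: 10101 XOR 11001 = 01100
  pos 10: 11000 XOR 11001 = 00001
Remainder = 0100 (nonzero — an error is detected).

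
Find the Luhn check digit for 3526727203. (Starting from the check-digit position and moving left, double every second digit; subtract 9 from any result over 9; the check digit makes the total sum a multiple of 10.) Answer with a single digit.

3

Partial digits right→left: 3 0 2 7 2 7 6 2 5 3
Double every second digit counting from the check-digit position (so the 1st, 3rd, 5th, ... of the partial from the right).
  doubled (with −9 where >9): 6 4 4 3 1 → sum 18
  kept as-is: 0 7 7 2 3 → sum 19
Total = 18 + 19 = 37.
Check digit = (10 − (37 mod 10)) mod 10 = 3.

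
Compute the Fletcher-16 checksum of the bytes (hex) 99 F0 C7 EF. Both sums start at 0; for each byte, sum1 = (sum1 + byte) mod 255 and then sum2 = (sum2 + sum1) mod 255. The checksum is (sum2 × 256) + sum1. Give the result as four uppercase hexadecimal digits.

Running sums (mod 255):
  after byte 0 (99): sum1=153, sum2=153
  after byte 1 (F0): sum1=138, sum2=36
  after byte 2 (C7): sum1=82, sum2=118
  after byte 3 (EF): sum1=66, sum2=184
Checksum = sum2·256 + sum1 = 184·256 + 66 = 47170 = 0xB842.

B842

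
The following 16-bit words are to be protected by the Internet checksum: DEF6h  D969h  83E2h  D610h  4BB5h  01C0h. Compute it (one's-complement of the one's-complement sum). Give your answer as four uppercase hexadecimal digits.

One's-complement addition (fold any carry out of bit 15 back into bit 0):
  0xDEF6 + 0xD969 = 0x1B85F → wrap carry → 0xB860
  0xB860 + 0x83E2 = 0x13C42 → wrap carry → 0x3C43
  0x3C43 + 0xD610 = 0x11253 → wrap carry → 0x1254
  0x1254 + 0x4BB5 = 0x05E09
  0x5E09 + 0x01C0 = 0x05FC9
One's-complement sum = 0x5FC9.
Checksum = ~0x5FC9 & 0xFFFF = 0xA036.

A036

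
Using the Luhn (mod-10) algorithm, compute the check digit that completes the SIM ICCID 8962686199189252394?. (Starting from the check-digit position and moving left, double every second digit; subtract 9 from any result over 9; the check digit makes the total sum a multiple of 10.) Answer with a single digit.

9

Partial digits right→left: 4 9 3 2 5 2 9 8 1 9 9 1 6 8 6 2 6 9 8
Double every second digit counting from the check-digit position (so the 1st, 3rd, 5th, ... of the partial from the right).
  doubled (with −9 where >9): 8 6 1 9 2 9 3 3 3 7 → sum 51
  kept as-is: 9 2 2 8 9 1 8 2 9 → sum 50
Total = 51 + 50 = 101.
Check digit = (10 − (101 mod 10)) mod 10 = 9.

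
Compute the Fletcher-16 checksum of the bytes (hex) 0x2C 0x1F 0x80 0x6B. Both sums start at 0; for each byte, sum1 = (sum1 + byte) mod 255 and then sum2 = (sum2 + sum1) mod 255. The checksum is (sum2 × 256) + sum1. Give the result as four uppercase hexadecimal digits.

7A37

Running sums (mod 255):
  after byte 0 (0x2C): sum1=44, sum2=44
  after byte 1 (0x1F): sum1=75, sum2=119
  after byte 2 (0x80): sum1=203, sum2=67
  after byte 3 (0x6B): sum1=55, sum2=122
Checksum = sum2·256 + sum1 = 122·256 + 55 = 31287 = 0x7A37.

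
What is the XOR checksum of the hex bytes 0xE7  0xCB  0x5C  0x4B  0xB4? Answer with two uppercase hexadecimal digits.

XOR the bytes together:
  start with 0xE7
  0xE7 ⊕ 0xCB = 0x2C
  0x2C ⊕ 0x5C = 0x70
  0x70 ⊕ 0x4B = 0x3B
  0x3B ⊕ 0xB4 = 0x8F

8F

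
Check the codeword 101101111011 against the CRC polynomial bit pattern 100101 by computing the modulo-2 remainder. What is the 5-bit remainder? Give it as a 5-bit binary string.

Modulo-2 division of 101101111011 by 100101:
  pos 0: 101101 XOR 100101 = 001000
  pos 2: 100011 XOR 100101 = 000110
  pos 5: 110101 XOR 100101 = 010000
  pos 6: 100001 XOR 100101 = 000100
Remainder = 00100 (nonzero — an error is detected).

00100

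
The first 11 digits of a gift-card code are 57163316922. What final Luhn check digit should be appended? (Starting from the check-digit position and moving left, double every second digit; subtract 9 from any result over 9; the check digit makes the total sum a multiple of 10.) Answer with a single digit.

2

Partial digits right→left: 2 2 9 6 1 3 3 6 1 7 5
Double every second digit counting from the check-digit position (so the 1st, 3rd, 5th, ... of the partial from the right).
  doubled (with −9 where >9): 4 9 2 6 2 1 → sum 24
  kept as-is: 2 6 3 6 7 → sum 24
Total = 24 + 24 = 48.
Check digit = (10 − (48 mod 10)) mod 10 = 2.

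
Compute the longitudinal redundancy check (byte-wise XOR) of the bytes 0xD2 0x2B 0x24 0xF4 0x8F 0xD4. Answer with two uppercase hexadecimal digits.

XOR the bytes together:
  start with 0xD2
  0xD2 ⊕ 0x2B = 0xF9
  0xF9 ⊕ 0x24 = 0xDD
  0xDD ⊕ 0xF4 = 0x29
  0x29 ⊕ 0x8F = 0xA6
  0xA6 ⊕ 0xD4 = 0x72

72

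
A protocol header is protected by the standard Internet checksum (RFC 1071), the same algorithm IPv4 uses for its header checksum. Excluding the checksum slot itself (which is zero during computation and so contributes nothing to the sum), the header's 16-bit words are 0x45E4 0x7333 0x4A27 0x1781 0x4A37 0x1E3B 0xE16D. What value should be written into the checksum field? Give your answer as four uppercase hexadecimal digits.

One's-complement addition (fold any carry out of bit 15 back into bit 0):
  0x45E4 + 0x7333 = 0x0B917
  0xB917 + 0x4A27 = 0x1033E → wrap carry → 0x033F
  0x033F + 0x1781 = 0x01AC0
  0x1AC0 + 0x4A37 = 0x064F7
  0x64F7 + 0x1E3B = 0x08332
  0x8332 + 0xE16D = 0x1649F → wrap carry → 0x64A0
One's-complement sum = 0x64A0.
Checksum = ~0x64A0 & 0xFFFF = 0x9B5F.

9B5F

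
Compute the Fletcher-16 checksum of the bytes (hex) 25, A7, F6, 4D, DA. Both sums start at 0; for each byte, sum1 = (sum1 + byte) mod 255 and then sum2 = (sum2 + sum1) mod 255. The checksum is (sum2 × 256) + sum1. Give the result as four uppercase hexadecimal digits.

Running sums (mod 255):
  after byte 0 (25): sum1=37, sum2=37
  after byte 1 (A7): sum1=204, sum2=241
  after byte 2 (F6): sum1=195, sum2=181
  after byte 3 (4D): sum1=17, sum2=198
  after byte 4 (DA): sum1=235, sum2=178
Checksum = sum2·256 + sum1 = 178·256 + 235 = 45803 = 0xB2EB.

B2EB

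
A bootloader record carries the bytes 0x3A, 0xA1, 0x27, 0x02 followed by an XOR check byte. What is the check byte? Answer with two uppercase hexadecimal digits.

XOR the bytes together:
  start with 0x3A
  0x3A ⊕ 0xA1 = 0x9B
  0x9B ⊕ 0x27 = 0xBC
  0xBC ⊕ 0x02 = 0xBE

BE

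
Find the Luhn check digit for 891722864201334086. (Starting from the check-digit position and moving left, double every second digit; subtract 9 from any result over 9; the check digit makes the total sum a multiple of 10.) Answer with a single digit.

6

Partial digits right→left: 6 8 0 4 3 3 1 0 2 4 6 8 2 2 7 1 9 8
Double every second digit counting from the check-digit position (so the 1st, 3rd, 5th, ... of the partial from the right).
  doubled (with −9 where >9): 3 0 6 2 4 3 4 5 9 → sum 36
  kept as-is: 8 4 3 0 4 8 2 1 8 → sum 38
Total = 36 + 38 = 74.
Check digit = (10 − (74 mod 10)) mod 10 = 6.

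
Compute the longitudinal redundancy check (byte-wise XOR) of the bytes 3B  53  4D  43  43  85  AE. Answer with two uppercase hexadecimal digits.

XOR the bytes together:
  start with 0x3B
  0x3B ⊕ 0x53 = 0x68
  0x68 ⊕ 0x4D = 0x25
  0x25 ⊕ 0x43 = 0x66
  0x66 ⊕ 0x43 = 0x25
  0x25 ⊕ 0x85 = 0xA0
  0xA0 ⊕ 0xAE = 0x0E

0E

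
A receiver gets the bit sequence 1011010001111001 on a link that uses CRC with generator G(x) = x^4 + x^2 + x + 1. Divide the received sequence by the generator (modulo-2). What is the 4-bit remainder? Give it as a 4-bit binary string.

Modulo-2 division of 1011010001111001 by 10111:
  pos 0: 10110 XOR 10111 = 00001
  pos 4: 11000 XOR 10111 = 01111
  pos 5: 11111 XOR 10111 = 01000
  pos 6: 10001 XOR 10111 = 00110
  pos 8: 11011 XOR 10111 = 01100
  pos 9: 11000 XOR 10111 = 01111
  pos 10: 11110 XOR 10111 = 01001
  pos 11: 10011 XOR 10111 = 00100
Remainder = 0100 (nonzero — an error is detected).

0100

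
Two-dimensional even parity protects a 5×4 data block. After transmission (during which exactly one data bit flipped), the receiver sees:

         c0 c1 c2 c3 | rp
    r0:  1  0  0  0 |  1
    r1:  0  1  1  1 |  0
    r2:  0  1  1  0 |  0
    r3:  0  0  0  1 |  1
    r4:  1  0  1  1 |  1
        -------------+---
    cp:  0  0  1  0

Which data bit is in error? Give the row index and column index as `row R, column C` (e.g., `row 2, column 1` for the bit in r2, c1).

Recompute each row's even parity and compare to rp:
  r0: data parity 1, sent rp 1 → ok
  r1: data parity 1, sent rp 0 → mismatch
  r2: data parity 0, sent rp 0 → ok
  r3: data parity 1, sent rp 1 → ok
  r4: data parity 1, sent rp 1 → ok
Recompute each column's even parity and compare to cp:
  c0: data parity 0, sent cp 0 → ok
  c1: data parity 0, sent cp 0 → ok
  c2: data parity 1, sent cp 1 → ok
  c3: data parity 1, sent cp 0 → mismatch
Exactly one row (r1) and one column (c3) fail → the flipped bit is at their intersection.

row 1, column 3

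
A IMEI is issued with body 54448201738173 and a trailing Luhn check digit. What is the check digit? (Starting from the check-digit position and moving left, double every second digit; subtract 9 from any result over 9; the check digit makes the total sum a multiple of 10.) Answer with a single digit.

Partial digits right→left: 3 7 1 8 3 7 1 0 2 8 4 4 4 5
Double every second digit counting from the check-digit position (so the 1st, 3rd, 5th, ... of the partial from the right).
  doubled (with −9 where >9): 6 2 6 2 4 8 8 → sum 36
  kept as-is: 7 8 7 0 8 4 5 → sum 39
Total = 36 + 39 = 75.
Check digit = (10 − (75 mod 10)) mod 10 = 5.

5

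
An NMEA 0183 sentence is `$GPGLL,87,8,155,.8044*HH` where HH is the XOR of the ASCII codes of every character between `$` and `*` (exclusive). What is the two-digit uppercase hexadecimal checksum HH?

70

XOR the ASCII codes of the payload characters:
  'G' = 0x47 → acc = 0x47
  'P' = 0x50 → acc = 0x17
  'G' = 0x47 → acc = 0x50
  'L' = 0x4C → acc = 0x1C
  'L' = 0x4C → acc = 0x50
  ',' = 0x2C → acc = 0x7C
  '8' = 0x38 → acc = 0x44
  '7' = 0x37 → acc = 0x73
  ',' = 0x2C → acc = 0x5F
  '8' = 0x38 → acc = 0x67
  ',' = 0x2C → acc = 0x4B
  '1' = 0x31 → acc = 0x7A
  '5' = 0x35 → acc = 0x4F
  '5' = 0x35 → acc = 0x7A
  ',' = 0x2C → acc = 0x56
  '.' = 0x2E → acc = 0x78
  '8' = 0x38 → acc = 0x40
  '0' = 0x30 → acc = 0x70
  '4' = 0x34 → acc = 0x44
  '4' = 0x34 → acc = 0x70
Checksum = 0x70.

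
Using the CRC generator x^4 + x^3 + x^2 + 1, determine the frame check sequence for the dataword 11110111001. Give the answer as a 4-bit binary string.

Append 4 zeros: 111101110010000. Divide by 11101 (XOR where the leading bit is 1):
  pos 0: 11110 XOR 11101 = 00011
  pos 3: 11111 XOR 11101 = 00010
  pos 6: 10001 XOR 11101 = 01100
  pos 7: 11000 XOR 11101 = 00101
  pos 9: 10100 XOR 11101 = 01001
  pos 10: 10010 XOR 11101 = 01111
Remainder (last 4 bits) = 1111. This is the CRC / FCS.

1111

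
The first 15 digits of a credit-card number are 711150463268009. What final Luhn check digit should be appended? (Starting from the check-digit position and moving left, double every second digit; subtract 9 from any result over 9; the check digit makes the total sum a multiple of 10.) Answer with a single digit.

Partial digits right→left: 9 0 0 8 6 2 3 6 4 0 5 1 1 1 7
Double every second digit counting from the check-digit position (so the 1st, 3rd, 5th, ... of the partial from the right).
  doubled (with −9 where >9): 9 0 3 6 8 1 2 5 → sum 34
  kept as-is: 0 8 2 6 0 1 1 → sum 18
Total = 34 + 18 = 52.
Check digit = (10 − (52 mod 10)) mod 10 = 8.

8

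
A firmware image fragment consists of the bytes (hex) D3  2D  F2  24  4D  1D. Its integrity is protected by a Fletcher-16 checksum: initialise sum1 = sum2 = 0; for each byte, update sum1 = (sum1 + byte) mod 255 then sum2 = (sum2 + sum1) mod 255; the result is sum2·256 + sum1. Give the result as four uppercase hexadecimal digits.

C882

Running sums (mod 255):
  after byte 0 (D3): sum1=211, sum2=211
  after byte 1 (2D): sum1=1, sum2=212
  after byte 2 (F2): sum1=243, sum2=200
  after byte 3 (24): sum1=24, sum2=224
  after byte 4 (4D): sum1=101, sum2=70
  after byte 5 (1D): sum1=130, sum2=200
Checksum = sum2·256 + sum1 = 200·256 + 130 = 51330 = 0xC882.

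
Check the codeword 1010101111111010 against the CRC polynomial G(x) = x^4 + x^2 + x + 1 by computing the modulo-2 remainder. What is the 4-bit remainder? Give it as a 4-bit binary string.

Modulo-2 division of 1010101111111010 by 10111:
  pos 0: 10101 XOR 10111 = 00010
  pos 3: 10011 XOR 10111 = 00100
  pos 5: 10011 XOR 10111 = 00100
  pos 7: 10011 XOR 10111 = 00100
  pos 9: 10010 XOR 10111 = 00101
  pos 11: 10110 XOR 10111 = 00001
Remainder = 0001 (nonzero — an error is detected).

0001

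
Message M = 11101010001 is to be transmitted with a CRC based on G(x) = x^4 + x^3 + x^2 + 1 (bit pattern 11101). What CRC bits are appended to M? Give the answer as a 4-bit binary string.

1111

Append 4 zeros: 111010100010000. Divide by 11101 (XOR where the leading bit is 1):
  pos 0: 11101 XOR 11101 = 00000
  pos 6: 10001 XOR 11101 = 01100
  pos 7: 11000 XOR 11101 = 00101
  pos 9: 10100 XOR 11101 = 01001
  pos 10: 10010 XOR 11101 = 01111
Remainder (last 4 bits) = 1111. This is the CRC / FCS.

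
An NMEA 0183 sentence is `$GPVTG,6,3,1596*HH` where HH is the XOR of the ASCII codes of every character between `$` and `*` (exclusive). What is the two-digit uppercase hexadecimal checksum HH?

XOR the ASCII codes of the payload characters:
  'G' = 0x47 → acc = 0x47
  'P' = 0x50 → acc = 0x17
  'V' = 0x56 → acc = 0x41
  'T' = 0x54 → acc = 0x15
  'G' = 0x47 → acc = 0x52
  ',' = 0x2C → acc = 0x7E
  '6' = 0x36 → acc = 0x48
  ',' = 0x2C → acc = 0x64
  '3' = 0x33 → acc = 0x57
  ',' = 0x2C → acc = 0x7B
  '1' = 0x31 → acc = 0x4A
  '5' = 0x35 → acc = 0x7F
  '9' = 0x39 → acc = 0x46
  '6' = 0x36 → acc = 0x70
Checksum = 0x70.

70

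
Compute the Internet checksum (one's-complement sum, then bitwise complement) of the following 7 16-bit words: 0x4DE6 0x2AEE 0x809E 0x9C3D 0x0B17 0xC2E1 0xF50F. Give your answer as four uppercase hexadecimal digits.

A746

One's-complement addition (fold any carry out of bit 15 back into bit 0):
  0x4DE6 + 0x2AEE = 0x078D4
  0x78D4 + 0x809E = 0x0F972
  0xF972 + 0x9C3D = 0x195AF → wrap carry → 0x95B0
  0x95B0 + 0x0B17 = 0x0A0C7
  0xA0C7 + 0xC2E1 = 0x163A8 → wrap carry → 0x63A9
  0x63A9 + 0xF50F = 0x158B8 → wrap carry → 0x58B9
One's-complement sum = 0x58B9.
Checksum = ~0x58B9 & 0xFFFF = 0xA746.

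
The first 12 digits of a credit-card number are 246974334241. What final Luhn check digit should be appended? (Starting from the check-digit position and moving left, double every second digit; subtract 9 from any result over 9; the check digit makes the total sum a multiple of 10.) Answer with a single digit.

7

Partial digits right→left: 1 4 2 4 3 3 4 7 9 6 4 2
Double every second digit counting from the check-digit position (so the 1st, 3rd, 5th, ... of the partial from the right).
  doubled (with −9 where >9): 2 4 6 8 9 8 → sum 37
  kept as-is: 4 4 3 7 6 2 → sum 26
Total = 37 + 26 = 63.
Check digit = (10 − (63 mod 10)) mod 10 = 7.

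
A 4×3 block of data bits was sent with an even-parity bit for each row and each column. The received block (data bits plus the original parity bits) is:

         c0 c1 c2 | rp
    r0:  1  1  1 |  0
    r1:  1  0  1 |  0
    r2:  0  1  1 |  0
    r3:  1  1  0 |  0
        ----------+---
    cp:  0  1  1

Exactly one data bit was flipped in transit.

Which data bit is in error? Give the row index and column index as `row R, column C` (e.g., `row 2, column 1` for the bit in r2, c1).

row 0, column 0

Recompute each row's even parity and compare to rp:
  r0: data parity 1, sent rp 0 → mismatch
  r1: data parity 0, sent rp 0 → ok
  r2: data parity 0, sent rp 0 → ok
  r3: data parity 0, sent rp 0 → ok
Recompute each column's even parity and compare to cp:
  c0: data parity 1, sent cp 0 → mismatch
  c1: data parity 1, sent cp 1 → ok
  c2: data parity 1, sent cp 1 → ok
Exactly one row (r0) and one column (c0) fail → the flipped bit is at their intersection.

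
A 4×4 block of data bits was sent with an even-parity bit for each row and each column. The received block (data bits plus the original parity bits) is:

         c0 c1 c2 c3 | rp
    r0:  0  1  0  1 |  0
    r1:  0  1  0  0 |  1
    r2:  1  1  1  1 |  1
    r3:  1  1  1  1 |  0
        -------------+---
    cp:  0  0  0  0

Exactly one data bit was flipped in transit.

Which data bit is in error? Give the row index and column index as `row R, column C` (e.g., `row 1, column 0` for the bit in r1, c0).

Recompute each row's even parity and compare to rp:
  r0: data parity 0, sent rp 0 → ok
  r1: data parity 1, sent rp 1 → ok
  r2: data parity 0, sent rp 1 → mismatch
  r3: data parity 0, sent rp 0 → ok
Recompute each column's even parity and compare to cp:
  c0: data parity 0, sent cp 0 → ok
  c1: data parity 0, sent cp 0 → ok
  c2: data parity 0, sent cp 0 → ok
  c3: data parity 1, sent cp 0 → mismatch
Exactly one row (r2) and one column (c3) fail → the flipped bit is at their intersection.

row 2, column 3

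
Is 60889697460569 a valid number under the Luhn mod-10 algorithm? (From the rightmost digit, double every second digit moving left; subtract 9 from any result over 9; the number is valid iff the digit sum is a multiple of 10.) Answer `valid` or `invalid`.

From the right, keep odd positions and double even positions (subtract 9 from any doubled value over 9):
  doubled (positions 2,4,...): 3 0 8 9 9 7 3 → sum 39
  kept (positions 1,3,...): 9 5 6 7 6 8 0 → sum 41
Total = 80.
80 mod 10 = 0, so the number is valid.

valid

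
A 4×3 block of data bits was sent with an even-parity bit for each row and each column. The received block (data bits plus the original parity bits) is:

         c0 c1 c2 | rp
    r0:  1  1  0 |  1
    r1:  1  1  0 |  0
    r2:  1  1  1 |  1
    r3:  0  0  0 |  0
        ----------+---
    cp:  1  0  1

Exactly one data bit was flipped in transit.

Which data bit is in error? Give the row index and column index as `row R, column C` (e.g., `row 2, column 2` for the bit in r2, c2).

Recompute each row's even parity and compare to rp:
  r0: data parity 0, sent rp 1 → mismatch
  r1: data parity 0, sent rp 0 → ok
  r2: data parity 1, sent rp 1 → ok
  r3: data parity 0, sent rp 0 → ok
Recompute each column's even parity and compare to cp:
  c0: data parity 1, sent cp 1 → ok
  c1: data parity 1, sent cp 0 → mismatch
  c2: data parity 1, sent cp 1 → ok
Exactly one row (r0) and one column (c1) fail → the flipped bit is at their intersection.

row 0, column 1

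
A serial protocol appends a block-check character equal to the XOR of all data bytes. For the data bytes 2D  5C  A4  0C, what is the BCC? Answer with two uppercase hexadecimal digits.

XOR the bytes together:
  start with 0x2D
  0x2D ⊕ 0x5C = 0x71
  0x71 ⊕ 0xA4 = 0xD5
  0xD5 ⊕ 0x0C = 0xD9

D9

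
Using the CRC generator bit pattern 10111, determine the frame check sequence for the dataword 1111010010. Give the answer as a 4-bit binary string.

0110

Append 4 zeros: 11110100100000. Divide by 10111 (XOR where the leading bit is 1):
  pos 0: 11110 XOR 10111 = 01001
  pos 1: 10011 XOR 10111 = 00100
  pos 3: 10000 XOR 10111 = 00111
  pos 5: 11110 XOR 10111 = 01001
  pos 6: 10010 XOR 10111 = 00101
  pos 8: 10100 XOR 10111 = 00011
Remainder (last 4 bits) = 0110. This is the CRC / FCS.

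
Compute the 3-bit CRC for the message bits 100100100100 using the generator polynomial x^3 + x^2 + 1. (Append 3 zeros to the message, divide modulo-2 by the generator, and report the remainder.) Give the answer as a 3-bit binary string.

Append 3 zeros: 100100100100000. Divide by 1101 (XOR where the leading bit is 1):
  pos 0: 1001 XOR 1101 = 0100
  pos 1: 1000 XOR 1101 = 0101
  pos 2: 1010 XOR 1101 = 0111
  pos 3: 1111 XOR 1101 = 0010
  pos 5: 1000 XOR 1101 = 0101
  pos 6: 1011 XOR 1101 = 0110
  pos 7: 1100 XOR 1101 = 0001
  pos 10: 1000 XOR 1101 = 0101
  pos 11: 1010 XOR 1101 = 0111
Remainder (last 3 bits) = 111. This is the CRC / FCS.

111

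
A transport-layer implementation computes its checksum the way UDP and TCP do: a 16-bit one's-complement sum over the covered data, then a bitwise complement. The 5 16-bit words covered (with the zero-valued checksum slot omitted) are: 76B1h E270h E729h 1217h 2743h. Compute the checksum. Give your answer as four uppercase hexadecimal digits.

One's-complement addition (fold any carry out of bit 15 back into bit 0):
  0x76B1 + 0xE270 = 0x15921 → wrap carry → 0x5922
  0x5922 + 0xE729 = 0x1404B → wrap carry → 0x404C
  0x404C + 0x1217 = 0x05263
  0x5263 + 0x2743 = 0x079A6
One's-complement sum = 0x79A6.
Checksum = ~0x79A6 & 0xFFFF = 0x8659.

8659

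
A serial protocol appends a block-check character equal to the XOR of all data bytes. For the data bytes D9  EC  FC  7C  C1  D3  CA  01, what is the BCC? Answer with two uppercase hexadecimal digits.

6C

XOR the bytes together:
  start with 0xD9
  0xD9 ⊕ 0xEC = 0x35
  0x35 ⊕ 0xFC = 0xC9
  0xC9 ⊕ 0x7C = 0xB5
  0xB5 ⊕ 0xC1 = 0x74
  0x74 ⊕ 0xD3 = 0xA7
  0xA7 ⊕ 0xCA = 0x6D
  0x6D ⊕ 0x01 = 0x6C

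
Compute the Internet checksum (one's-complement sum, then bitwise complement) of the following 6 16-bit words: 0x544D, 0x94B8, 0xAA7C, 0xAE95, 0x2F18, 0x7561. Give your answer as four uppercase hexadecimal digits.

196E

One's-complement addition (fold any carry out of bit 15 back into bit 0):
  0x544D + 0x94B8 = 0x0E905
  0xE905 + 0xAA7C = 0x19381 → wrap carry → 0x9382
  0x9382 + 0xAE95 = 0x14217 → wrap carry → 0x4218
  0x4218 + 0x2F18 = 0x07130
  0x7130 + 0x7561 = 0x0E691
One's-complement sum = 0xE691.
Checksum = ~0xE691 & 0xFFFF = 0x196E.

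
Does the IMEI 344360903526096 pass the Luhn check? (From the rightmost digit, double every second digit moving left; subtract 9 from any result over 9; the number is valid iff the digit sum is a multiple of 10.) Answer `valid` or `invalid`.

valid

From the right, keep odd positions and double even positions (subtract 9 from any doubled value over 9):
  doubled (positions 2,4,...): 9 3 1 0 0 6 8 → sum 27
  kept (positions 1,3,...): 6 0 2 3 9 6 4 3 → sum 33
Total = 60.
60 mod 10 = 0, so the number is valid.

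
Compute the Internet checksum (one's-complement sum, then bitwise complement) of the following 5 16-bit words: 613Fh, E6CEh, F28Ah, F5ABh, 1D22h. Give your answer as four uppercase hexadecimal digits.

B298

One's-complement addition (fold any carry out of bit 15 back into bit 0):
  0x613F + 0xE6CE = 0x1480D → wrap carry → 0x480E
  0x480E + 0xF28A = 0x13A98 → wrap carry → 0x3A99
  0x3A99 + 0xF5AB = 0x13044 → wrap carry → 0x3045
  0x3045 + 0x1D22 = 0x04D67
One's-complement sum = 0x4D67.
Checksum = ~0x4D67 & 0xFFFF = 0xB298.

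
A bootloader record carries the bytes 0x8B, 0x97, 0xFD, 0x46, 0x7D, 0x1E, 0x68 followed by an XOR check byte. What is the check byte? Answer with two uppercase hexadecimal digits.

XOR the bytes together:
  start with 0x8B
  0x8B ⊕ 0x97 = 0x1C
  0x1C ⊕ 0xFD = 0xE1
  0xE1 ⊕ 0x46 = 0xA7
  0xA7 ⊕ 0x7D = 0xDA
  0xDA ⊕ 0x1E = 0xC4
  0xC4 ⊕ 0x68 = 0xAC

AC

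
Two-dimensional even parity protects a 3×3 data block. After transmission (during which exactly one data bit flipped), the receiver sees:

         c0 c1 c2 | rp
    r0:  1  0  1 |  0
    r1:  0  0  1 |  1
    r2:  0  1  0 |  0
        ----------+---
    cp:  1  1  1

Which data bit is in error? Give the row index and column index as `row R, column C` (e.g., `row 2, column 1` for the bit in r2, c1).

row 2, column 2

Recompute each row's even parity and compare to rp:
  r0: data parity 0, sent rp 0 → ok
  r1: data parity 1, sent rp 1 → ok
  r2: data parity 1, sent rp 0 → mismatch
Recompute each column's even parity and compare to cp:
  c0: data parity 1, sent cp 1 → ok
  c1: data parity 1, sent cp 1 → ok
  c2: data parity 0, sent cp 1 → mismatch
Exactly one row (r2) and one column (c2) fail → the flipped bit is at their intersection.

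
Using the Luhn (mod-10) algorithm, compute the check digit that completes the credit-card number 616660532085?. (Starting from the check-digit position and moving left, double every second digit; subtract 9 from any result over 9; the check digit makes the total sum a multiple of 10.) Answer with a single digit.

Partial digits right→left: 5 8 0 2 3 5 0 6 6 6 1 6
Double every second digit counting from the check-digit position (so the 1st, 3rd, 5th, ... of the partial from the right).
  doubled (with −9 where >9): 1 0 6 0 3 2 → sum 12
  kept as-is: 8 2 5 6 6 6 → sum 33
Total = 12 + 33 = 45.
Check digit = (10 − (45 mod 10)) mod 10 = 5.

5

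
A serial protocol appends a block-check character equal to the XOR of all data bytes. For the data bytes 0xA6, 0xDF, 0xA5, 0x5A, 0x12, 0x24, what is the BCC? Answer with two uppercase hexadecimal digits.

B0

XOR the bytes together:
  start with 0xA6
  0xA6 ⊕ 0xDF = 0x79
  0x79 ⊕ 0xA5 = 0xDC
  0xDC ⊕ 0x5A = 0x86
  0x86 ⊕ 0x12 = 0x94
  0x94 ⊕ 0x24 = 0xB0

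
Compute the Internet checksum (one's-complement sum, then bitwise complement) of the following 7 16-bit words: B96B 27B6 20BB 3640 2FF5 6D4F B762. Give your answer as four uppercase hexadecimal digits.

One's-complement addition (fold any carry out of bit 15 back into bit 0):
  0xB96B + 0x27B6 = 0x0E121
  0xE121 + 0x20BB = 0x101DC → wrap carry → 0x01DD
  0x01DD + 0x3640 = 0x0381D
  0x381D + 0x2FF5 = 0x06812
  0x6812 + 0x6D4F = 0x0D561
  0xD561 + 0xB762 = 0x18CC3 → wrap carry → 0x8CC4
One's-complement sum = 0x8CC4.
Checksum = ~0x8CC4 & 0xFFFF = 0x733B.

733B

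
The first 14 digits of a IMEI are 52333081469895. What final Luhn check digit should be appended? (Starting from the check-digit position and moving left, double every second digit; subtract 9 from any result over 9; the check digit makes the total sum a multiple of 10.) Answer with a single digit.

6

Partial digits right→left: 5 9 8 9 6 4 1 8 0 3 3 3 2 5
Double every second digit counting from the check-digit position (so the 1st, 3rd, 5th, ... of the partial from the right).
  doubled (with −9 where >9): 1 7 3 2 0 6 4 → sum 23
  kept as-is: 9 9 4 8 3 3 5 → sum 41
Total = 23 + 41 = 64.
Check digit = (10 − (64 mod 10)) mod 10 = 6.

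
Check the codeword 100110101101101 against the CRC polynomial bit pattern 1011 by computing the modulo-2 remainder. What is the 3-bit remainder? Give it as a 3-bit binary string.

Modulo-2 division of 100110101101101 by 1011:
  pos 0: 1001 XOR 1011 = 0010
  pos 2: 1010 XOR 1011 = 0001
  pos 5: 1101 XOR 1011 = 0110
  pos 6: 1101 XOR 1011 = 0110
  pos 7: 1100 XOR 1011 = 0111
  pos 8: 1111 XOR 1011 = 0100
  pos 9: 1001 XOR 1011 = 0010
  pos 11: 1001 XOR 1011 = 0010
Remainder = 010 (nonzero — an error is detected).

010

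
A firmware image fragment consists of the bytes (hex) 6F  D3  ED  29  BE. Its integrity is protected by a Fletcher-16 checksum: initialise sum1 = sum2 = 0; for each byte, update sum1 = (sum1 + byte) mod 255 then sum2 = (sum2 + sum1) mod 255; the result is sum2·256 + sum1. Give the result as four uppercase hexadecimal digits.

Running sums (mod 255):
  after byte 0 (6F): sum1=111, sum2=111
  after byte 1 (D3): sum1=67, sum2=178
  after byte 2 (ED): sum1=49, sum2=227
  after byte 3 (29): sum1=90, sum2=62
  after byte 4 (BE): sum1=25, sum2=87
Checksum = sum2·256 + sum1 = 87·256 + 25 = 22297 = 0x5719.

5719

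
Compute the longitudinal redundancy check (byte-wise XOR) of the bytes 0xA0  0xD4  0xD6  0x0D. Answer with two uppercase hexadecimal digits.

XOR the bytes together:
  start with 0xA0
  0xA0 ⊕ 0xD4 = 0x74
  0x74 ⊕ 0xD6 = 0xA2
  0xA2 ⊕ 0x0D = 0xAF

AF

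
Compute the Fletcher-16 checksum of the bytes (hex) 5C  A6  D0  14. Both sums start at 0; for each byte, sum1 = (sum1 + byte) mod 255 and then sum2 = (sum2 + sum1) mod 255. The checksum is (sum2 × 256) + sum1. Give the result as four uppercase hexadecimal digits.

Running sums (mod 255):
  after byte 0 (5C): sum1=92, sum2=92
  after byte 1 (A6): sum1=3, sum2=95
  after byte 2 (D0): sum1=211, sum2=51
  after byte 3 (14): sum1=231, sum2=27
Checksum = sum2·256 + sum1 = 27·256 + 231 = 7143 = 0x1BE7.

1BE7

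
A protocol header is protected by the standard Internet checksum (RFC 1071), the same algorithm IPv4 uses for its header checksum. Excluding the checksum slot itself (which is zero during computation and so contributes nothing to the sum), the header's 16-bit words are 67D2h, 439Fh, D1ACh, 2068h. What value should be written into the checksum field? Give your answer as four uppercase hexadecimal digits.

One's-complement addition (fold any carry out of bit 15 back into bit 0):
  0x67D2 + 0x439F = 0x0AB71
  0xAB71 + 0xD1AC = 0x17D1D → wrap carry → 0x7D1E
  0x7D1E + 0x2068 = 0x09D86
One's-complement sum = 0x9D86.
Checksum = ~0x9D86 & 0xFFFF = 0x6279.

6279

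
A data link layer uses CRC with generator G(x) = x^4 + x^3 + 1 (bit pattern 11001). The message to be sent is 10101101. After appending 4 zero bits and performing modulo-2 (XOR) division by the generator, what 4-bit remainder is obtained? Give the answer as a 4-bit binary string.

Append 4 zeros: 101011010000. Divide by 11001 (XOR where the leading bit is 1):
  pos 0: 10101 XOR 11001 = 01100
  pos 1: 11001 XOR 11001 = 00000
  pos 7: 10000 XOR 11001 = 01001
Remainder (last 4 bits) = 1001. This is the CRC / FCS.

1001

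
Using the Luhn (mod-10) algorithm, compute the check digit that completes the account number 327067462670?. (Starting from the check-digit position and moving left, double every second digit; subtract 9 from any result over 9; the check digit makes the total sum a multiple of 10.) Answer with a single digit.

Partial digits right→left: 0 7 6 2 6 4 7 6 0 7 2 3
Double every second digit counting from the check-digit position (so the 1st, 3rd, 5th, ... of the partial from the right).
  doubled (with −9 where >9): 0 3 3 5 0 4 → sum 15
  kept as-is: 7 2 4 6 7 3 → sum 29
Total = 15 + 29 = 44.
Check digit = (10 − (44 mod 10)) mod 10 = 6.

6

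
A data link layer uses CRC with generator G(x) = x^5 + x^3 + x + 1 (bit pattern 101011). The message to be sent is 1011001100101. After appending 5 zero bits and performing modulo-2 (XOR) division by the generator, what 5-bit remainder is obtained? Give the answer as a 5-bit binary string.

Append 5 zeros: 101100110010100000. Divide by 101011 (XOR where the leading bit is 1):
  pos 0: 101100 XOR 101011 = 000111
  pos 3: 111110 XOR 101011 = 010101
  pos 4: 101010 XOR 101011 = 000001
  pos 9: 110100 XOR 101011 = 011111
  pos 10: 111110 XOR 101011 = 010101
  pos 11: 101010 XOR 101011 = 000001
Remainder (last 5 bits) = 00010. This is the CRC / FCS.

00010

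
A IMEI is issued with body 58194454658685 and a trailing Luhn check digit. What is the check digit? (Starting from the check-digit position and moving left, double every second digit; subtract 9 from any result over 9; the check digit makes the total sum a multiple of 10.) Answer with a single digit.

6

Partial digits right→left: 5 8 6 8 5 6 4 5 4 4 9 1 8 5
Double every second digit counting from the check-digit position (so the 1st, 3rd, 5th, ... of the partial from the right).
  doubled (with −9 where >9): 1 3 1 8 8 9 7 → sum 37
  kept as-is: 8 8 6 5 4 1 5 → sum 37
Total = 37 + 37 = 74.
Check digit = (10 − (74 mod 10)) mod 10 = 6.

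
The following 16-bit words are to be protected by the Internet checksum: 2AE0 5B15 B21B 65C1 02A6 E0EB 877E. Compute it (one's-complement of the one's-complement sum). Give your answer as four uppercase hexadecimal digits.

One's-complement addition (fold any carry out of bit 15 back into bit 0):
  0x2AE0 + 0x5B15 = 0x085F5
  0x85F5 + 0xB21B = 0x13810 → wrap carry → 0x3811
  0x3811 + 0x65C1 = 0x09DD2
  0x9DD2 + 0x02A6 = 0x0A078
  0xA078 + 0xE0EB = 0x18163 → wrap carry → 0x8164
  0x8164 + 0x877E = 0x108E2 → wrap carry → 0x08E3
One's-complement sum = 0x08E3.
Checksum = ~0x08E3 & 0xFFFF = 0xF71C.

F71C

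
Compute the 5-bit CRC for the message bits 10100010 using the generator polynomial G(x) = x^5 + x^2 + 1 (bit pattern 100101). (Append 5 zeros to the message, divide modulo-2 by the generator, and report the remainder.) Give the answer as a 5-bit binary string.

Append 5 zeros: 1010001000000. Divide by 100101 (XOR where the leading bit is 1):
  pos 0: 101000 XOR 100101 = 001101
  pos 2: 110110 XOR 100101 = 010011
  pos 3: 100110 XOR 100101 = 000011
  pos 7: 110000 XOR 100101 = 010101
Remainder (last 5 bits) = 10101. This is the CRC / FCS.

10101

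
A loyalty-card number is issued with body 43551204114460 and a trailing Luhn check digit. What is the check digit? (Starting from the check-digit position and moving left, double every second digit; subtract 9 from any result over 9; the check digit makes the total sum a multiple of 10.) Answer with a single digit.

0

Partial digits right→left: 0 6 4 4 1 1 4 0 2 1 5 5 3 4
Double every second digit counting from the check-digit position (so the 1st, 3rd, 5th, ... of the partial from the right).
  doubled (with −9 where >9): 0 8 2 8 4 1 6 → sum 29
  kept as-is: 6 4 1 0 1 5 4 → sum 21
Total = 29 + 21 = 50.
Check digit = (10 − (50 mod 10)) mod 10 = 0.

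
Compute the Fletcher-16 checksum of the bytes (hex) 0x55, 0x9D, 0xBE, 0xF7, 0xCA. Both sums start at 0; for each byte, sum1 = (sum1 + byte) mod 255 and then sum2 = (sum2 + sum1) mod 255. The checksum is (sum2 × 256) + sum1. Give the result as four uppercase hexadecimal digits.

1874

Running sums (mod 255):
  after byte 0 (0x55): sum1=85, sum2=85
  after byte 1 (0x9D): sum1=242, sum2=72
  after byte 2 (0xBE): sum1=177, sum2=249
  after byte 3 (0xF7): sum1=169, sum2=163
  after byte 4 (0xCA): sum1=116, sum2=24
Checksum = sum2·256 + sum1 = 24·256 + 116 = 6260 = 0x1874.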